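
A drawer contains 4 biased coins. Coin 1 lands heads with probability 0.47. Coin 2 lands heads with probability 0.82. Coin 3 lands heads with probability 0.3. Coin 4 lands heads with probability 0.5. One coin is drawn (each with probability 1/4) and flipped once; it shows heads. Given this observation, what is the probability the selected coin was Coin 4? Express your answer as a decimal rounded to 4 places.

P(heads|C1) = 0.47; P(heads|C2) = 0.82; P(heads|C3) = 0.3; P(heads|C4) = 0.5.
Prior × likelihood for each source: 0.25·0.47=0.1175, 0.25·0.82=0.2050, 0.25·0.3=0.07500, 0.25·0.5=0.1250. Summing gives P(heads) = 0.52250.
P(Coin 4 | heads) = 0.1250 / 0.52250 = 0.2392.

Posterior probability ≈ 0.2392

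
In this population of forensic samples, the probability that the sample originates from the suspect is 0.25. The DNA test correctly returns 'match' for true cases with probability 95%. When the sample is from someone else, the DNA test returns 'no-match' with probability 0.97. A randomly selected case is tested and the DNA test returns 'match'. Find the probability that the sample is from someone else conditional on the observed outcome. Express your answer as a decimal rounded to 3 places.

P(¬H | E) ≈ 0.087

Write H for 'the sample originates from the suspect'. Prior odds H:¬H = 0.25/0.75 = 0.33333. For the 'match' outcome, the likelihood ratio is 0.95/0.03 = 31.667.
Posterior odds = 0.33333 × 31.667 = 10.556, so P(H|E) = 10.556/(1+10.556) = 0.913. Then P(¬H|E) = 1 − 0.913 = 0.087.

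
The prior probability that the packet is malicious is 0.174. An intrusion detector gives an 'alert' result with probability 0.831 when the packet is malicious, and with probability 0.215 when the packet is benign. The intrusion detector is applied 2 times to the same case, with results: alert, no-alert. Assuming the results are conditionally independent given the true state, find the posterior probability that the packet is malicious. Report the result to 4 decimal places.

Posterior P(H) ≈ 0.1491

Let H be the event that the packet is malicious; start with P(H) = 0.174. P('alert'|H) = 0.831, P('alert'|¬H) = 0.215.
Update on result 1 ('alert'): P(H) ← 0.831·0.1740 / (0.831·0.1740 + 0.215·0.8260) = 0.14459/0.32218 = 0.4488.
Update on result 2 ('no-alert'): P(H) ← 0.169·0.4488 / (0.169·0.4488 + 0.785·0.5512) = 0.075846/0.50854 = 0.1491.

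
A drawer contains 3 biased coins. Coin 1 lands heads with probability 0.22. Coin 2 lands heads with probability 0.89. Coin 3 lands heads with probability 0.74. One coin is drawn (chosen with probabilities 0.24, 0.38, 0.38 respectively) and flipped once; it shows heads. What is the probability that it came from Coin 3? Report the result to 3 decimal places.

P(heads|C1) = 0.22; P(heads|C2) = 0.89; P(heads|C3) = 0.74.
Prior × likelihood for each source: 0.24·0.22=0.05280, 0.38·0.89=0.3382, 0.38·0.74=0.2812. Summing gives P(heads) = 0.67220.
P(Coin 3 | heads) = 0.2812 / 0.67220 = 0.418.

Posterior probability ≈ 0.418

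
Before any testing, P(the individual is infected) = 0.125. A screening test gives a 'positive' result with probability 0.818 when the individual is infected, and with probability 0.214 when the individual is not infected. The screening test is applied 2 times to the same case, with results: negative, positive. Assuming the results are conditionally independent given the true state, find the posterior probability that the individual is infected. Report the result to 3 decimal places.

Let H be the event that the individual is infected; start with P(H) = 0.125. P('positive'|H) = 0.818, P('positive'|¬H) = 0.214.
Update on result 1 ('negative'): P(H) ← 0.182·0.1250 / (0.182·0.1250 + 0.786·0.8750) = 0.022750/0.71050 = 0.0320.
Update on result 2 ('positive'): P(H) ← 0.818·0.0320 / (0.818·0.0320 + 0.214·0.9680) = 0.026192/0.23334 = 0.1122.

Posterior P(H) ≈ 0.112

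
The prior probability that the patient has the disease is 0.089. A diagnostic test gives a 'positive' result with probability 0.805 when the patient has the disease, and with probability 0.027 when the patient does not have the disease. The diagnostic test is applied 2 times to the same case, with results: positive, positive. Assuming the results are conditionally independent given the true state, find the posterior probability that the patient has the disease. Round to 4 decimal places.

Let H be the event that the patient has the disease; start with P(H) = 0.089. P('positive'|H) = 0.805, P('positive'|¬H) = 0.027.
Update on result 1 ('positive'): P(H) ← 0.805·0.0890 / (0.805·0.0890 + 0.027·0.9110) = 0.071645/0.096242 = 0.7444.
Update on result 2 ('positive'): P(H) ← 0.805·0.7444 / (0.805·0.7444 + 0.027·0.2556) = 0.59926/0.60616 = 0.9886.

Posterior P(H) ≈ 0.9886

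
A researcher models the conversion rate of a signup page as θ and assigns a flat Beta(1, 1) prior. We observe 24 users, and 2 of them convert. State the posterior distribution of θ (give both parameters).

Posterior: Beta(3, 23)

Observing 2 successes and 22 failures updates Beta(1, 1) by adding the success and failure counts to the two shape parameters: α = 1+2 = 3, β = 1+22 = 23.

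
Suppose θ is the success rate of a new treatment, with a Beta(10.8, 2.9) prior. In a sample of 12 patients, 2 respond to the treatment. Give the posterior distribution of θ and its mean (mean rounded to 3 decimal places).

Posterior: Beta(12.8, 12.9); mean ≈ 0.498

The binomial likelihood is conjugate to the Beta prior: with 2 successes and 10 failures, the posterior is Beta(10.8+2, 2.9+10) = Beta(12.8, 12.9).
E[θ | data] = 12.8/(12.8+12.9) = 0.498.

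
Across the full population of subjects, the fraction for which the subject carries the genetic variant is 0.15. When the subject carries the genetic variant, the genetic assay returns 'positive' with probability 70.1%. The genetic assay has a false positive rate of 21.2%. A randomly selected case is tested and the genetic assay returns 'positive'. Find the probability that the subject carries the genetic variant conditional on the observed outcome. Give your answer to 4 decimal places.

Write H for 'the subject carries the genetic variant'. Prior odds H:¬H = 0.15/0.85 = 0.17647. For the 'positive' outcome, the likelihood ratio is 0.701/0.212 = 3.3066.
Posterior odds = 0.17647 × 3.3066 = 0.58352, so P(H|E) = 0.58352/(1+0.58352) = 0.3685.

P(H | E) ≈ 0.3685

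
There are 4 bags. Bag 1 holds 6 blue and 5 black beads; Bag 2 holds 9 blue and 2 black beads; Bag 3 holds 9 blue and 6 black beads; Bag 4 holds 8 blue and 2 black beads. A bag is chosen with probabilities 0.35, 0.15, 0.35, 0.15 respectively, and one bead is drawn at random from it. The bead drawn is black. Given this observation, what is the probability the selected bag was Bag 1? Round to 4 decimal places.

Posterior probability ≈ 0.4464

P(black|Bag 1) = 0.4545; P(black|Bag 2) = 0.1818; P(black|Bag 3) = 0.4; P(black|Bag 4) = 0.2.
Prior × likelihood for each source: 0.35·0.4545=0.1591, 0.15·0.1818=0.02727, 0.35·0.4=0.1400, 0.15·0.2=0.03000. Summing gives P(black) = 0.35636.
P(Bag 1 | black) = 0.1591 / 0.35636 = 0.4464.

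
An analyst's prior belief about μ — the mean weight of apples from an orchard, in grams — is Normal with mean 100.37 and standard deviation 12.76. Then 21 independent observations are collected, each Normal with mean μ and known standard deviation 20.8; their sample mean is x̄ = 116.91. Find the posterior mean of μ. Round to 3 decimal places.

Posterior mean ≈ 115.052

With known σ, the Normal prior is conjugate. Weight on the data is w = (n/σ²)/(n/σ² + 1/τ₀²) = 0.0485392/(0.0485392+0.00614184) = 0.88768.
Posterior mean = w·x̄ + (1−w)·μ₀ = 0.88768·116.91 + 0.11232·100.37 = 115.052.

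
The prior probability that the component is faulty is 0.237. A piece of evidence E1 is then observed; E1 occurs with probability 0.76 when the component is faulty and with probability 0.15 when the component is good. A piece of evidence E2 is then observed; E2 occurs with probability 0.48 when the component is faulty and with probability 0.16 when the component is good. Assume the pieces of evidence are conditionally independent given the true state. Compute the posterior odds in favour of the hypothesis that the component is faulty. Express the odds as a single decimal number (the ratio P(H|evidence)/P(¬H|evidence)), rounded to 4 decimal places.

Posterior odds ≈ 4.7214

Prior odds = 0.237/(1−0.237) = 0.31062. In log-odds, ln(0.31062) = -1.1692.
Add log likelihood ratios: ln(5.0667) + ln(3.0000) = 2.7213.
Posterior log-odds = 1.5521, so posterior odds = exp(1.5521) = 4.7214.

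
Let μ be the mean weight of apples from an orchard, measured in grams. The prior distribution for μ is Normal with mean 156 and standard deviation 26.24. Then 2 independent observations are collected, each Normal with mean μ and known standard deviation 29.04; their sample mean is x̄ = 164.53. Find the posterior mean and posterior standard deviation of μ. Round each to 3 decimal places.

Posterior mean ≈ 161.290; posterior SD ≈ 16.171

Prior precision 1/τ₀² = 1/26.24² = 0.00145235; data precision n/σ² = 2/29.04² = 0.00237157.
Posterior precision = 0.00145235 + 0.00237157 = 0.00382393, giving posterior SD = 1/√0.00382393 = 16.171.
Posterior mean = (0.00145235·156 + 0.00237157·164.53) / 0.00382393 = 161.290.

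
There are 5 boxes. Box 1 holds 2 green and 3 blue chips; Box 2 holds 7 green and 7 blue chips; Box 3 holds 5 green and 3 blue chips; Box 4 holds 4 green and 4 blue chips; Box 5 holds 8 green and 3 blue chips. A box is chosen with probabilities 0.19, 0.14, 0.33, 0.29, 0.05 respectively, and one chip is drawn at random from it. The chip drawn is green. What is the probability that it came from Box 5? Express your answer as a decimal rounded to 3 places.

Tabulate prior·likelihood by source: [1] prior 0.19, lik 0.4, product 0.07600; [2] prior 0.14, lik 0.5, product 0.07000; [3] prior 0.33, lik 0.625, product 0.2063; [4] prior 0.29, lik 0.5, product 0.1450; [5] prior 0.05, lik 0.7273, product 0.03636.
Normalizing constant = 0.53361; the posterior for Box 5 is its product over the sum, 0.03636/0.53361 = 0.068.

Posterior probability ≈ 0.068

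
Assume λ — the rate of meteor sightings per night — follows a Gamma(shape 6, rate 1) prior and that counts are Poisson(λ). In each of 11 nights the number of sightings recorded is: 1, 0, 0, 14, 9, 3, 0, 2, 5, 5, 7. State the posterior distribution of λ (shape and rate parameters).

The Poisson likelihood adds the total count to the shape and the number of exposure periods to the rate. Here ∑xᵢ = 46 and n = 11, so shape 6→52 and rate 1→12.

Posterior: Gamma(shape=52, rate=12)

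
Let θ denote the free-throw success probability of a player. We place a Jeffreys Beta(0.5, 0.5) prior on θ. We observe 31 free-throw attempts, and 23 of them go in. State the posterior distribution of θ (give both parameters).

Posterior: Beta(23.5, 8.5)

The binomial likelihood is conjugate to the Beta prior: with 23 successes and 8 failures, the posterior is Beta(0.5+23, 0.5+8) = Beta(23.5, 8.5).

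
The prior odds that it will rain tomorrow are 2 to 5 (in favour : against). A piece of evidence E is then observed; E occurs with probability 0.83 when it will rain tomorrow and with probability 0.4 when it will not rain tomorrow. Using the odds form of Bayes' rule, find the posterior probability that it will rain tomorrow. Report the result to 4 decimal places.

Posterior probability ≈ 0.4536

Prior odds = 2/5 = 0.40000. In log-odds, ln(0.40000) = -0.91629.
Add log likelihood ratio: ln(2.0750) = 0.72996.
Posterior log-odds = -0.18633, so posterior odds = exp(-0.18633) = 0.83000. Converting, P(H|E) = 0.83000/1.8300 = 0.4536.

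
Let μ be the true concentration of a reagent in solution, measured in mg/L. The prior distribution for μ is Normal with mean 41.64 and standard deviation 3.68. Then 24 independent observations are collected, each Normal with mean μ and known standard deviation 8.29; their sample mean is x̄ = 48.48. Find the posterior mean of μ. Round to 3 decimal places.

Posterior mean ≈ 47.286

With known σ, the Normal prior is conjugate. Weight on the data is w = (n/σ²)/(n/σ² + 1/τ₀²) = 0.349222/(0.349222+0.0738422) = 0.82546.
Posterior mean = w·x̄ + (1−w)·μ₀ = 0.82546·48.48 + 0.17454·41.64 = 47.286.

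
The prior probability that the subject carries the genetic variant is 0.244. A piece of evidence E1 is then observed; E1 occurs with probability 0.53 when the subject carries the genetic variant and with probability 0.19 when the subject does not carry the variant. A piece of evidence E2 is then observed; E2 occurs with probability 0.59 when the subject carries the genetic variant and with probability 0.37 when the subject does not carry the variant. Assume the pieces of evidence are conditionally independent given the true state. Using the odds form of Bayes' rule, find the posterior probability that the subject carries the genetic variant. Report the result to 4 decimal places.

Posterior probability ≈ 0.5894

Prior odds = 0.244/(1−0.244) = 0.32275. In log-odds, ln(0.32275) = -1.1309.
Add log likelihood ratios: ln(2.7895) + ln(1.5946) = 1.4925.
Posterior log-odds = 0.36160, so posterior odds = exp(0.36160) = 1.4356. Converting, P(H|E) = 1.4356/2.4356 = 0.5894.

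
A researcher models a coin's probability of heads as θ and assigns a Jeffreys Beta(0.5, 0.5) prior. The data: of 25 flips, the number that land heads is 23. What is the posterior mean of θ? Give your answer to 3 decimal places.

Posterior mean ≈ 0.904

The binomial likelihood is conjugate to the Beta prior: with 23 successes and 2 failures, the posterior is Beta(0.5+23, 0.5+2) = Beta(23.5, 2.5).
E[θ | data] = 23.5/(23.5+2.5) = 0.904.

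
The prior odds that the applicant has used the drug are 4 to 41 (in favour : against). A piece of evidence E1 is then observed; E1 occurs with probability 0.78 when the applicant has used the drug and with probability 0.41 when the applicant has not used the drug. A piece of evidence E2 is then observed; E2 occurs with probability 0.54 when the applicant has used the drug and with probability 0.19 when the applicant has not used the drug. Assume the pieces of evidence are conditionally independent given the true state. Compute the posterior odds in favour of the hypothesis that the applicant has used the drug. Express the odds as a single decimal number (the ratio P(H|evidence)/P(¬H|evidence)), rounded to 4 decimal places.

Prior odds = 4/41 = 0.097561.
Likelihood ratio for E1 = 0.78/0.41 = 1.9024.
Likelihood ratio for E2 = 0.54/0.19 = 2.8421.
Posterior odds = prior odds × LR₁ × LR₂ = 0.52751.

Posterior odds ≈ 0.5275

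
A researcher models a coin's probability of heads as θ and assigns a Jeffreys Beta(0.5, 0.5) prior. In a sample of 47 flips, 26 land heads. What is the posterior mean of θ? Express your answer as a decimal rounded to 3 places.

Observing 26 successes and 21 failures updates Beta(0.5, 0.5) by adding the success and failure counts to the two shape parameters: α = 0.5+26 = 26.5, β = 0.5+21 = 21.5.
E[θ | data] = 26.5/(26.5+21.5) = 0.552.

Posterior mean ≈ 0.552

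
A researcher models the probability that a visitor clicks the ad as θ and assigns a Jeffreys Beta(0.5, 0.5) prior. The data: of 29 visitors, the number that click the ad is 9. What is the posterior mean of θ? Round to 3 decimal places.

The binomial likelihood is conjugate to the Beta prior: with 9 successes and 20 failures, the posterior is Beta(0.5+9, 0.5+20) = Beta(9.5, 20.5).
Posterior mean = α/(α+β) = 9.5/30 = 0.317.

Posterior mean ≈ 0.317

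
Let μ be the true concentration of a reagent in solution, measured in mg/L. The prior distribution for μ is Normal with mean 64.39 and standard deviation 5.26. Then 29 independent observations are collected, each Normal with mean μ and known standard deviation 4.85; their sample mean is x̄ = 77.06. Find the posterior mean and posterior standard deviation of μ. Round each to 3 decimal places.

With known σ, the Normal prior is conjugate. Weight on the data is w = (n/σ²)/(n/σ² + 1/τ₀²) = 1.23286/(1.23286+0.0361434) = 0.97152.
Posterior mean = w·x̄ + (1−w)·μ₀ = 0.97152·77.06 + 0.028482·64.39 = 76.699. Posterior variance = 1/(1.23286+0.0361434) = 0.788019, so SD = 0.888.

Posterior mean ≈ 76.699; posterior SD ≈ 0.888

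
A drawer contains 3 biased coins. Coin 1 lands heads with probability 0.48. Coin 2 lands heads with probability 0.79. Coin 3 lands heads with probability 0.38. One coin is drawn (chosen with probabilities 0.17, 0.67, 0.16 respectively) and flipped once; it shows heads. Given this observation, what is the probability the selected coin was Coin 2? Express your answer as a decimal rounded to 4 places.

Tabulate prior·likelihood by source: [1] prior 0.17, lik 0.48, product 0.08160; [2] prior 0.67, lik 0.79, product 0.5293; [3] prior 0.16, lik 0.38, product 0.06080.
Normalizing constant = 0.67170; the posterior for Coin 2 is its product over the sum, 0.5293/0.67170 = 0.7880.

Posterior probability ≈ 0.7880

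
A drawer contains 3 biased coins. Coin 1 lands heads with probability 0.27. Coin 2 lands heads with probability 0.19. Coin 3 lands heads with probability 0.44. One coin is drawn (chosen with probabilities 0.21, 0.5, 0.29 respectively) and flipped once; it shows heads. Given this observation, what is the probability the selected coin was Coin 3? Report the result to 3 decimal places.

P(heads|C1) = 0.27; P(heads|C2) = 0.19; P(heads|C3) = 0.44.
Prior × likelihood for each source: 0.21·0.27=0.05670, 0.5·0.19=0.09500, 0.29·0.44=0.1276. Summing gives P(heads) = 0.27930.
P(Coin 3 | heads) = 0.1276 / 0.27930 = 0.457.

Posterior probability ≈ 0.457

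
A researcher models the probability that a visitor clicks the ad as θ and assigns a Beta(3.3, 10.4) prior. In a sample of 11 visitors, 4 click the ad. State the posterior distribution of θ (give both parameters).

Posterior: Beta(7.3, 17.4)

The binomial likelihood is conjugate to the Beta prior: with 4 successes and 7 failures, the posterior is Beta(3.3+4, 10.4+7) = Beta(7.3, 17.4).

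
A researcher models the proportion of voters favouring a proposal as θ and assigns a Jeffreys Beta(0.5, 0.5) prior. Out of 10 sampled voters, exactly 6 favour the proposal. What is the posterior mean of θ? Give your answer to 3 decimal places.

Posterior mean ≈ 0.591

The binomial likelihood is conjugate to the Beta prior: with 6 successes and 4 failures, the posterior is Beta(0.5+6, 0.5+4) = Beta(6.5, 4.5).
E[θ | data] = 6.5/(6.5+4.5) = 0.591.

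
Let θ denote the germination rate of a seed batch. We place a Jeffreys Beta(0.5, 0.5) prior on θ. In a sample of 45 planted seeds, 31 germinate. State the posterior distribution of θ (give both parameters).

The binomial likelihood is conjugate to the Beta prior: with 31 successes and 14 failures, the posterior is Beta(0.5+31, 0.5+14) = Beta(31.5, 14.5).

Posterior: Beta(31.5, 14.5)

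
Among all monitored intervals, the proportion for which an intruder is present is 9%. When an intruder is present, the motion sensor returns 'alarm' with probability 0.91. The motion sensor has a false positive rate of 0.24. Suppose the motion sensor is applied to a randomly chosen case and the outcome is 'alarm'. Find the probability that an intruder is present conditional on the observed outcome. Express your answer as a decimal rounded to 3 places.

P(H | E) ≈ 0.273

Let H be the event that an intruder is present. P(H) = 0.09, so P(¬H) = 0.91. With E the 'alarm' result, P(E|H) = 0.91 and P(E|¬H) = 0.24.
P(E) = 0.91·0.09 + 0.24·0.91 = 0.081900 + 0.21840 = 0.30030.
By Bayes' theorem, P(H|E) = 0.081900 / 0.30030 = 0.273.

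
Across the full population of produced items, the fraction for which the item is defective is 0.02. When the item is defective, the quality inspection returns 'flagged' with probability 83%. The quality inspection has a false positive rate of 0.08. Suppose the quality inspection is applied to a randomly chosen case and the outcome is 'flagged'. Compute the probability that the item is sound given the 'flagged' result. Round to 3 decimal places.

P(¬H | E) ≈ 0.825

Write H for 'the item is defective'. Prior odds H:¬H = 0.02/0.98 = 0.020408. For the 'flagged' outcome, the likelihood ratio is 0.83/0.08 = 10.375.
Posterior odds = 0.020408 × 10.375 = 0.21173, so P(H|E) = 0.21173/(1+0.21173) = 0.175. Then P(¬H|E) = 1 − 0.175 = 0.825.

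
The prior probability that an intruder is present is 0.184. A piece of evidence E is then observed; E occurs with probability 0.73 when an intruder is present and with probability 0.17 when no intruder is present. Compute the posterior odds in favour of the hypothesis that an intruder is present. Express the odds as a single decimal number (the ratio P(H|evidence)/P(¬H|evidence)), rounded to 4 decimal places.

Prior odds = 0.184/(1−0.184) = 0.22549. In log-odds, ln(0.22549) = -1.4895.
Add log likelihood ratio: ln(4.2941) = 1.4572.
Posterior log-odds = -0.032233, so posterior odds = exp(-0.032233) = 0.96828.

Posterior odds ≈ 0.9683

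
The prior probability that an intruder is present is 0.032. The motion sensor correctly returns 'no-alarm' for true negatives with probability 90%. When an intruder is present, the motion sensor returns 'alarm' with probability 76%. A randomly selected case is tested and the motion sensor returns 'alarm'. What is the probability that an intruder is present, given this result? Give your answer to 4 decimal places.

P(H | E) ≈ 0.2008

Let H be the event that an intruder is present. P(H) = 0.032, so P(¬H) = 0.968. With E the 'alarm' result, P(E|H) = 0.76 and P(E|¬H) = 0.1.
P(E) = 0.76·0.032 + 0.1·0.968 = 0.024320 + 0.096800 = 0.12112.
By Bayes' theorem, P(H|E) = 0.024320 / 0.12112 = 0.2008.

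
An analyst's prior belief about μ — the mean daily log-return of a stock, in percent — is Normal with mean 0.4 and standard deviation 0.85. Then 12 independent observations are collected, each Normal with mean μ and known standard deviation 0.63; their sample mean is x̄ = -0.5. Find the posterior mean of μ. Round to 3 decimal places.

Prior precision 1/τ₀² = 1/0.85² = 1.38408; data precision n/σ² = 12/0.63² = 30.2343.
Posterior precision = 1.38408 + 30.2343 = 31.6184.
Posterior mean = (1.38408·0.4 + 30.2343·-0.5) / 31.6184 = -0.461.

Posterior mean ≈ -0.461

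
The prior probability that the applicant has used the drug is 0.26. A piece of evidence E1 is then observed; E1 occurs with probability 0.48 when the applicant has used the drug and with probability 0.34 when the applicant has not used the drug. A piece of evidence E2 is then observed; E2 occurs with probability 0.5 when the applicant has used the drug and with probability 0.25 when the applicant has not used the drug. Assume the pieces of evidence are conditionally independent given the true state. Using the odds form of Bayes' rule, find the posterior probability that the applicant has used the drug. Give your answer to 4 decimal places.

Posterior probability ≈ 0.4980

Prior odds = 0.26/(1−0.26) = 0.35135.
Likelihood ratio for E1 = 0.48/0.34 = 1.4118.
Likelihood ratio for E2 = 0.5/0.25 = 2.0000.
Posterior odds = prior odds × LR₁ × LR₂ = 0.99205.
Posterior probability = odds/(1+odds) = 0.99205/1.9921 = 0.4980.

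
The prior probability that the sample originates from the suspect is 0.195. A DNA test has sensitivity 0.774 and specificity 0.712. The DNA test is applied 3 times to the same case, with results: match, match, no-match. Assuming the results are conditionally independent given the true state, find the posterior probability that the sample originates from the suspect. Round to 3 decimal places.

Let H be the event that the sample originates from the suspect; start with P(H) = 0.195. P('match'|H) = 0.774, P('match'|¬H) = 0.288.
Update on result 1 ('match'): P(H) ← 0.774·0.1950 / (0.774·0.1950 + 0.288·0.8050) = 0.15093/0.38277 = 0.3943.
Update on result 2 ('match'): P(H) ← 0.774·0.3943 / (0.774·0.3943 + 0.288·0.6057) = 0.30520/0.47963 = 0.6363.
Update on result 3 ('no-match'): P(H) ← 0.226·0.6363 / (0.226·0.6363 + 0.712·0.3637) = 0.14381/0.40275 = 0.3571.

Posterior P(H) ≈ 0.357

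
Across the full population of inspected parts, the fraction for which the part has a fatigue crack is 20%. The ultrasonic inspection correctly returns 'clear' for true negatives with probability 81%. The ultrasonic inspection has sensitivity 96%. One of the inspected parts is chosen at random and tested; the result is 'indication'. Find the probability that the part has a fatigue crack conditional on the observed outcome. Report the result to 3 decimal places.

P(H | E) ≈ 0.558

Let H be the event that the part has a fatigue crack. P(H) = 0.2, so P(¬H) = 0.8. With E the 'indication' result, P(E|H) = 0.96 and P(E|¬H) = 0.19.
P(E) = 0.96·0.2 + 0.19·0.8 = 0.19200 + 0.15200 = 0.34400.
By Bayes' theorem, P(H|E) = 0.19200 / 0.34400 = 0.558.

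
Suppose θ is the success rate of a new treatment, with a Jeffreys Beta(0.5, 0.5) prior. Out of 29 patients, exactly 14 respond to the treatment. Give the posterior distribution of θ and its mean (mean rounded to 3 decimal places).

Posterior: Beta(14.5, 15.5); mean ≈ 0.483

The binomial likelihood is conjugate to the Beta prior: with 14 successes and 15 failures, the posterior is Beta(0.5+14, 0.5+15) = Beta(14.5, 15.5).
E[θ | data] = 14.5/(14.5+15.5) = 0.483.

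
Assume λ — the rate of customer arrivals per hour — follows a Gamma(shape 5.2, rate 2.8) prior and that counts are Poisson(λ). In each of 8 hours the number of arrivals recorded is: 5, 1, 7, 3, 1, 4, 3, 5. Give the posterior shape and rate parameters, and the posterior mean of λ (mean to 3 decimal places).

The Poisson likelihood adds the total count to the shape and the number of exposure periods to the rate. Here ∑xᵢ = 29 and n = 8, so shape 5.2→34.2 and rate 2.8→10.8.
Posterior mean = shape/rate = 34.2/10.8 = 3.167.

Posterior: Gamma(shape=34.2, rate=10.8); mean ≈ 3.167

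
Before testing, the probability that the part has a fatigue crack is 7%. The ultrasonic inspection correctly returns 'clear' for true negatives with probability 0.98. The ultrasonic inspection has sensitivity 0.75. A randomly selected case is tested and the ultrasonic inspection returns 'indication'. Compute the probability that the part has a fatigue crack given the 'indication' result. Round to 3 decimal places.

Let H be the event that the part has a fatigue crack. P(H) = 0.07, so P(¬H) = 0.93. With E the 'indication' result, P(E|H) = 0.75 and P(E|¬H) = 0.02.
P(E) = 0.75·0.07 + 0.02·0.93 = 0.052500 + 0.018600 = 0.071100.
By Bayes' theorem, P(H|E) = 0.052500 / 0.071100 = 0.738.

P(H | E) ≈ 0.738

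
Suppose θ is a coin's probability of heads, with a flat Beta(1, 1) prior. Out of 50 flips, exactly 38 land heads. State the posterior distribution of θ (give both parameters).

The binomial likelihood is conjugate to the Beta prior: with 38 successes and 12 failures, the posterior is Beta(1+38, 1+12) = Beta(39, 13).

Posterior: Beta(39, 13)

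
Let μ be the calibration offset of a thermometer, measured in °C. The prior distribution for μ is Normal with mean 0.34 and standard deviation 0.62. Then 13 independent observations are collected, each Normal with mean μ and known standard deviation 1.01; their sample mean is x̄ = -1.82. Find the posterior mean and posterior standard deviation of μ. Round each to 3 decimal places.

Prior precision 1/τ₀² = 1/0.62² = 2.60146; data precision n/σ² = 13/1.01² = 12.7438.
Posterior precision = 2.60146 + 12.7438 = 15.3453, giving posterior SD = 1/√15.3453 = 0.255.
Posterior mean = (2.60146·0.34 + 12.7438·-1.82) / 15.3453 = -1.454.

Posterior mean ≈ -1.454; posterior SD ≈ 0.255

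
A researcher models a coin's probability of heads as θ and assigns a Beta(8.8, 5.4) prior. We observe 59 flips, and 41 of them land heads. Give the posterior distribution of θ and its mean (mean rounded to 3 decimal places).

Posterior: Beta(49.8, 23.4); mean ≈ 0.680

The binomial likelihood is conjugate to the Beta prior: with 41 successes and 18 failures, the posterior is Beta(8.8+41, 5.4+18) = Beta(49.8, 23.4).
E[θ | data] = 49.8/(49.8+23.4) = 0.680.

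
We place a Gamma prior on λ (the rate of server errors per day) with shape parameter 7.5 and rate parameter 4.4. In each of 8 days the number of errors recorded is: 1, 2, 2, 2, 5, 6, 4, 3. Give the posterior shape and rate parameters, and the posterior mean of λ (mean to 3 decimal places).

Posterior: Gamma(shape=32.5, rate=12.4); mean ≈ 2.621

The Poisson likelihood adds the total count to the shape and the number of exposure periods to the rate. Here ∑xᵢ = 25 and n = 8, so shape 7.5→32.5 and rate 4.4→12.4.
Posterior mean = shape/rate = 32.5/12.4 = 2.621.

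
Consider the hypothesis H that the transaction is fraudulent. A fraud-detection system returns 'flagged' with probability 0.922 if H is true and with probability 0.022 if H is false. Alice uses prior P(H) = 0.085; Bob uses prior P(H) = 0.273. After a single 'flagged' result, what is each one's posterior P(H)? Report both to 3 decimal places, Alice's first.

P('+'|H) = 0.922, P('+'|¬H) = 0.022.
Alice: numerator 0.922·0.085 = 0.078370; evidence = 0.078370+0.022·0.915 = 0.098500; posterior = 0.796.
Bob: numerator 0.922·0.273 = 0.25171; evidence = 0.25171+0.022·0.727 = 0.26770; posterior = 0.940.

Alice: 0.796; Bob: 0.940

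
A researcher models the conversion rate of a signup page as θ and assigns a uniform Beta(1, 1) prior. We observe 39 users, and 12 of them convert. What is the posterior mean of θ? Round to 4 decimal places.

Posterior mean ≈ 0.3171

The binomial likelihood is conjugate to the Beta prior: with 12 successes and 27 failures, the posterior is Beta(1+12, 1+27) = Beta(13, 28).
E[θ | data] = 13/(13+28) = 0.3171.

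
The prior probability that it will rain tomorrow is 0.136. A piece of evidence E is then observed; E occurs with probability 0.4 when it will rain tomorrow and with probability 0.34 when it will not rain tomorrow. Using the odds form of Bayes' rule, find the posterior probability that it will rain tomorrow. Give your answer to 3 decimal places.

Posterior probability ≈ 0.156

Prior odds = 0.136/(1−0.136) = 0.15741.
Likelihood ratio for E = 0.4/0.34 = 1.1765.
Posterior odds = prior odds × LR = 0.18519.
Posterior probability = odds/(1+odds) = 0.18519/1.1852 = 0.156.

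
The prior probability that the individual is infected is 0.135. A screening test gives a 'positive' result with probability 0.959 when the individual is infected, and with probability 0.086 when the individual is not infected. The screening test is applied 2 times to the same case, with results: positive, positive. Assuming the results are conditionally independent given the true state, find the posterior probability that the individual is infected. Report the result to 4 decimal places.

With H the event that the individual is infected, the joint likelihood of the observed sequence is P(data|H) = 0.959·0.959 = 0.91968 and P(data|¬H) = 0.086·0.086 = 0.0073960.
Bayes: P(H|data) = 0.135·0.91968 / (0.135·0.91968 + 0.865·0.0073960) = 0.12416/0.13055 = 0.9510.

Posterior P(H) ≈ 0.9510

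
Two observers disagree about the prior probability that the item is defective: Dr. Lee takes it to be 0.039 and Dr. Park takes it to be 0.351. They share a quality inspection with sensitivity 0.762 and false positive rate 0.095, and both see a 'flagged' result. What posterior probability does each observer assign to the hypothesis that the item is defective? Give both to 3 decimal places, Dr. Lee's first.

Dr. Lee: 0.246; Dr. Park: 0.813

P('+'|H) = 0.762, P('+'|¬H) = 0.095.
Dr. Lee: numerator 0.762·0.039 = 0.029718; evidence = 0.029718+0.095·0.961 = 0.12101; posterior = 0.246.
Dr. Park: numerator 0.762·0.351 = 0.26746; evidence = 0.26746+0.095·0.649 = 0.32912; posterior = 0.813.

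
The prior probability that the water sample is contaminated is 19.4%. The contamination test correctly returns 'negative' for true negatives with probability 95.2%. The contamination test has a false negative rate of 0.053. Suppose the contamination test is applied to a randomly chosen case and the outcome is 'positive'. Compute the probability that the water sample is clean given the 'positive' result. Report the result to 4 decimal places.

Write H for 'the water sample is contaminated'. Prior odds H:¬H = 0.194/0.806 = 0.24069. For the 'positive' outcome, the likelihood ratio is 0.947/0.048 = 19.729.
Posterior odds = 0.24069 × 19.729 = 4.7487, so P(H|E) = 4.7487/(1+4.7487) = 0.8260. Then P(¬H|E) = 1 − 0.8260 = 0.1740.

P(¬H | E) ≈ 0.1740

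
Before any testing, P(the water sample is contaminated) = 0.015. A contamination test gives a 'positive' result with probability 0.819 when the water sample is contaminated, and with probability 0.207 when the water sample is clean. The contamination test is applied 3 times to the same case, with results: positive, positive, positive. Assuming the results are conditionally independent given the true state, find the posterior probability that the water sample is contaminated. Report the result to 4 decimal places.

With H the event that the water sample is contaminated, the joint likelihood of the observed sequence is P(data|H) = 0.819·0.819·0.819 = 0.54935 and P(data|¬H) = 0.207·0.207·0.207 = 0.0088697.
Bayes: P(H|data) = 0.015·0.54935 / (0.015·0.54935 + 0.985·0.0088697) = 0.0082403/0.016977 = 0.4854.

Posterior P(H) ≈ 0.4854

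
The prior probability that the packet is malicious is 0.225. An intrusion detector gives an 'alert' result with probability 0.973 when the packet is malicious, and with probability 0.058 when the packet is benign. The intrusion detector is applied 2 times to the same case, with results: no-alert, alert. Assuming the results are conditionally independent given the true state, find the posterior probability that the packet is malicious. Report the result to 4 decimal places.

With H the event that the packet is malicious, the joint likelihood of the observed sequence is P(data|H) = 0.027·0.973 = 0.026271 and P(data|¬H) = 0.942·0.058 = 0.054636.
Bayes: P(H|data) = 0.225·0.026271 / (0.225·0.026271 + 0.775·0.054636) = 0.0059110/0.048254 = 0.1225.

Posterior P(H) ≈ 0.1225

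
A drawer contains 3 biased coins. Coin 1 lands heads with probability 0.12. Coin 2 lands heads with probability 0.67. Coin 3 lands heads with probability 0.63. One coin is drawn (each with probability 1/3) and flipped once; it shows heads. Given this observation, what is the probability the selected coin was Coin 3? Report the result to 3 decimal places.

Posterior probability ≈ 0.444

P(heads|C1) = 0.12; P(heads|C2) = 0.67; P(heads|C3) = 0.63.
Prior × likelihood for each source: 0.333333·0.12=0.04000, 0.333333·0.67=0.2233, 0.333333·0.63=0.2100. Summing gives P(heads) = 0.47333.
P(Coin 3 | heads) = 0.2100 / 0.47333 = 0.444.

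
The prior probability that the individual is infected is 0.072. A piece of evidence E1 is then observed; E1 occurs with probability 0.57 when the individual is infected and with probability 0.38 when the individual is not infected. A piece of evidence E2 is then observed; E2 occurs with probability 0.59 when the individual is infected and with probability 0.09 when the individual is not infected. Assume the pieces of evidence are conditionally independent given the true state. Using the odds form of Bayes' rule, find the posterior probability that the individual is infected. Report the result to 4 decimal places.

Prior odds = 0.072/(1−0.072) = 0.077586.
Likelihood ratio for E1 = 0.57/0.38 = 1.5000.
Likelihood ratio for E2 = 0.59/0.09 = 6.5556.
Posterior odds = prior odds × LR₁ × LR₂ = 0.76293.
Posterior probability = odds/(1+odds) = 0.76293/1.7629 = 0.4328.

Posterior probability ≈ 0.4328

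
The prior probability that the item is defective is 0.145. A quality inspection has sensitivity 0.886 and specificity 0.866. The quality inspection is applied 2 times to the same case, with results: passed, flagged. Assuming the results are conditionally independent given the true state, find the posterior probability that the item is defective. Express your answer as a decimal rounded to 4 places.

Posterior P(H) ≈ 0.1286

Let H be the event that the item is defective; start with P(H) = 0.145. P('flagged'|H) = 0.886, P('flagged'|¬H) = 0.134.
Update on result 1 ('passed'): P(H) ← 0.114·0.1450 / (0.114·0.1450 + 0.866·0.8550) = 0.016530/0.75696 = 0.0218.
Update on result 2 ('flagged'): P(H) ← 0.886·0.0218 / (0.886·0.0218 + 0.134·0.9782) = 0.019348/0.15042 = 0.1286.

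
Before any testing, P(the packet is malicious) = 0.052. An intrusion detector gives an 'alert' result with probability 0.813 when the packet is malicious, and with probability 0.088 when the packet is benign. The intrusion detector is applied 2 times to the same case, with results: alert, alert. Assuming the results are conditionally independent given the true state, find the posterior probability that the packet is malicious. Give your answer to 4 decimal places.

Let H be the event that the packet is malicious; start with P(H) = 0.052. P('alert'|H) = 0.813, P('alert'|¬H) = 0.088.
Update on result 1 ('alert'): P(H) ← 0.813·0.0520 / (0.813·0.0520 + 0.088·0.9480) = 0.042276/0.12570 = 0.3363.
Update on result 2 ('alert'): P(H) ← 0.813·0.3363 / (0.813·0.3363 + 0.088·0.6637) = 0.27343/0.33184 = 0.8240.

Posterior P(H) ≈ 0.8240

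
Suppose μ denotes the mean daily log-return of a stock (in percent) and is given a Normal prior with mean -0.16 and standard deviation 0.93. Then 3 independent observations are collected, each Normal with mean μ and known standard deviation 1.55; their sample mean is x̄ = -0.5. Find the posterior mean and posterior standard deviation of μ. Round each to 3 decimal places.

With known σ, the Normal prior is conjugate. Weight on the data is w = (n/σ²)/(n/σ² + 1/τ₀²) = 1.24870/(1.24870+1.15620) = 0.51923.
Posterior mean = w·x̄ + (1−w)·μ₀ = 0.51923·-0.5 + 0.48077·-0.16 = -0.337. Posterior variance = 1/(1.24870+1.15620) = 0.415817, so SD = 0.645.

Posterior mean ≈ -0.337; posterior SD ≈ 0.645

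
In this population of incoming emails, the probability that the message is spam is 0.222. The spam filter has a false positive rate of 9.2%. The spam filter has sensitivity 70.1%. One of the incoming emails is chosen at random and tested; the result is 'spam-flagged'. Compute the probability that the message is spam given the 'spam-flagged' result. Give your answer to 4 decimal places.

Let H be the event that the message is spam. P(H) = 0.222, so P(¬H) = 0.778. With E the 'spam-flagged' result, P(E|H) = 0.701 and P(E|¬H) = 0.092.
P(E) = 0.701·0.222 + 0.092·0.778 = 0.15562 + 0.071576 = 0.22720.
By Bayes' theorem, P(H|E) = 0.15562 / 0.22720 = 0.6850.

P(H | E) ≈ 0.6850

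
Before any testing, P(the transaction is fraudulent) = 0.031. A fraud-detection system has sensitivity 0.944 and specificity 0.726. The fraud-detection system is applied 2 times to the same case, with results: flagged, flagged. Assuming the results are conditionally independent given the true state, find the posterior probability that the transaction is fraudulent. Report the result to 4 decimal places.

Let H be the event that the transaction is fraudulent; start with P(H) = 0.031. P('flagged'|H) = 0.944, P('flagged'|¬H) = 0.274.
Update on result 1 ('flagged'): P(H) ← 0.944·0.0310 / (0.944·0.0310 + 0.274·0.9690) = 0.029264/0.29477 = 0.0993.
Update on result 2 ('flagged'): P(H) ← 0.944·0.0993 / (0.944·0.0993 + 0.274·0.9007) = 0.093718/0.34052 = 0.2752.

Posterior P(H) ≈ 0.2752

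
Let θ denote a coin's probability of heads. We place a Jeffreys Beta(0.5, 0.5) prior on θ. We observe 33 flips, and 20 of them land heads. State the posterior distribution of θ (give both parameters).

The binomial likelihood is conjugate to the Beta prior: with 20 successes and 13 failures, the posterior is Beta(0.5+20, 0.5+13) = Beta(20.5, 13.5).

Posterior: Beta(20.5, 13.5)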